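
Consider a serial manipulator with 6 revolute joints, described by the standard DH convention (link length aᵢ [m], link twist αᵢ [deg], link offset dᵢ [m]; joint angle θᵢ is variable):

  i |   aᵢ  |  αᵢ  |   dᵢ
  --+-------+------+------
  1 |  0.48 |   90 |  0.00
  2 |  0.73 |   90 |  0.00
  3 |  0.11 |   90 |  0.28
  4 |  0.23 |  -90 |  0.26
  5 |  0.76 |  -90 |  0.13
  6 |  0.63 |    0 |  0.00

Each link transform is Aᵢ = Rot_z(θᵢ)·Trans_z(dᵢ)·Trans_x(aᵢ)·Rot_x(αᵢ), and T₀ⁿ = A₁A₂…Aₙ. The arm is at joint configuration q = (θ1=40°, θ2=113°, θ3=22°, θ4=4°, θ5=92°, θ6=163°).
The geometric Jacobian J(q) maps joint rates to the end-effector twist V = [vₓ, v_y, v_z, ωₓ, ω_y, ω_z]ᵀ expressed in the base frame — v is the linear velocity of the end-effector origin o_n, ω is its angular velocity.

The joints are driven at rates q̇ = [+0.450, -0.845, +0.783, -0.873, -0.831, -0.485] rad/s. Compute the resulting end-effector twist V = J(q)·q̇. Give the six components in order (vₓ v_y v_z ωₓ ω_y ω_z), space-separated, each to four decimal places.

o_n = [0.2345, 0.1558, 1.0900]
J₁: ẑ×o_n = [-0.1558, 0.2345, 0.0000], ω = ẑ
J2: z=[0.6428, -0.7660, 0.0000] o=[0.3677, 0.3085, 0.0000] → [-0.8350, -0.7006, -0.2002, 0.6428, -0.7660, 0.0000]
J3: z=[0.7051, 0.5917, 0.3907] o=[0.1492, 0.1252, 0.6720] → [0.2354, -0.2614, -0.0289, 0.7051, 0.5917, 0.3907]
J4: z=[-0.7081, 0.6162, 0.3448] o=[0.3426, 0.2337, 0.8753] → [0.1592, 0.1148, 0.1218, -0.7081, 0.6162, 0.3448]
J5: z=[0.7060, 0.6265, 0.3302] o=[0.1614, 0.2841, 1.1670] → [-0.0059, 0.0785, -0.1364, 0.7060, 0.6265, 0.3302]
J6: z=[-0.0373, 0.4985, -0.8661] o=[0.7907, -0.0898, 0.9247] → [0.2951, 0.4878, 0.2681, -0.0373, 0.4985, -0.8661]
V = J·q̇ = [0.5426, 0.0908, 0.0236, 0.0585, -0.1897, 0.6005]

0.5426 0.0908 0.0236 0.0585 -0.1897 0.6005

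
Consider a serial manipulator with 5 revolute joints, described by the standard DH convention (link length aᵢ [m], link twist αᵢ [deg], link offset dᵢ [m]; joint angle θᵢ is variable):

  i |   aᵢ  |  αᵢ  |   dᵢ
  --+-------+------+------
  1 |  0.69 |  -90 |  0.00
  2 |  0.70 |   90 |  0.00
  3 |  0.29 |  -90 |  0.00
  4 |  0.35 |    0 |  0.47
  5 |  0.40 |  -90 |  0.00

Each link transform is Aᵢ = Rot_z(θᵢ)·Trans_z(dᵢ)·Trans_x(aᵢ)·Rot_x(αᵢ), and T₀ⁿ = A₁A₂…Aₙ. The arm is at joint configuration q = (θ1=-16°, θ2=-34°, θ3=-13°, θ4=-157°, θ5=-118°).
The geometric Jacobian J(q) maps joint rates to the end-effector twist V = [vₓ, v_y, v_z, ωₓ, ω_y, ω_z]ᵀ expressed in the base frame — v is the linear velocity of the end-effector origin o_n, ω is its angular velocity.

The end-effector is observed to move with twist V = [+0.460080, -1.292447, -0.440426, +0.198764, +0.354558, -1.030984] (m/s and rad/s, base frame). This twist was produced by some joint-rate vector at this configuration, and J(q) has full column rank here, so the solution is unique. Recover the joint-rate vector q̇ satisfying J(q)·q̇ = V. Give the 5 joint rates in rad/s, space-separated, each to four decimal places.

o_n = [1.5742, 0.0244, 0.2350]
J₁: ẑ×o_n = [-0.0244, 1.5742, 0.0000], ω = ẑ
J2: z=[0.2756, 0.9613, 0.0000] o=[0.6633, -0.1902, 0.0000] → [0.2259, -0.0648, -0.8165, 0.2756, 0.9613, 0.0000]
J3: z=[-0.5375, 0.1541, 0.8290] o=[1.2211, -0.3501, 0.3914] → [-0.3346, 0.2087, -0.2557, -0.5375, 0.1541, 0.8290]
J4: z=[0.4478, 0.8852, 0.1258] o=[1.4283, -0.4774, 0.5494] → [-0.3414, 0.1592, 0.0956, 0.4478, 0.8852, 0.1258]
J5: z=[0.4478, 0.8852, 0.1258] o=[1.3351, 0.1011, 0.5464] → [-0.2660, 0.1695, -0.2460, 0.4478, 0.8852, 0.1258]
q̇ = J⁺·V = [-0.6790, 0.9130, -0.3440, 0.2530, -0.7840]

-0.6790 0.9130 -0.3440 0.2530 -0.7840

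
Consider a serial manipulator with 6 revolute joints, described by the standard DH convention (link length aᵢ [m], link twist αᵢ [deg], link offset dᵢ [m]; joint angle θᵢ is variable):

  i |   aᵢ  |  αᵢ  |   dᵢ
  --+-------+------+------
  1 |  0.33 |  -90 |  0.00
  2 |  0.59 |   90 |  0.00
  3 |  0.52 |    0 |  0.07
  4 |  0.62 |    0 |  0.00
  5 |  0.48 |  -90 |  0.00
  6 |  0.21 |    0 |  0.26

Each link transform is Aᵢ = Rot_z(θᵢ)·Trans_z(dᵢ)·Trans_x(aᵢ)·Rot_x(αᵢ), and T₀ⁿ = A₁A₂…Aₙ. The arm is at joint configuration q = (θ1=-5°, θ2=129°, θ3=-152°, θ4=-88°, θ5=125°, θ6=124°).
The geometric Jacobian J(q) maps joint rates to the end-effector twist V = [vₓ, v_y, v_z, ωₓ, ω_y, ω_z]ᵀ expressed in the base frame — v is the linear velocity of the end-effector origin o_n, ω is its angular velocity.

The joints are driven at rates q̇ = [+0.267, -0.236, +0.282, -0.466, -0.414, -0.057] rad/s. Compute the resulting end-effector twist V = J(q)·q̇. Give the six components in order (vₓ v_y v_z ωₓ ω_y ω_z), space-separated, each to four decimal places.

0.0582 -0.0532 0.0762 -0.4490 -0.1734 0.6835

o_n = [0.2961, -0.1721, 0.1407]
J₁: ẑ×o_n = [0.1721, 0.2961, -0.0000], ω = ẑ
J2: z=[0.0872, 0.9962, 0.0000] o=[0.3287, -0.0288, 0.0000] → [0.1401, -0.0123, 0.0200, 0.0872, 0.9962, 0.0000]
J3: z=[0.7742, -0.0677, -0.6293] o=[-0.0411, 0.0036, -0.4585] → [-0.1512, -0.6761, -0.1132, 0.7742, -0.0677, -0.6293]
J4: z=[0.7742, -0.0677, -0.6293] o=[0.2796, -0.2695, -0.1458] → [0.0419, -0.2321, 0.0765, 0.7742, -0.0677, -0.6293]
J5: z=[0.7742, -0.0677, -0.6293] o=[0.5208, 0.2484, 0.0952] → [-0.2677, 0.1061, -0.3408, 0.7742, -0.0677, -0.6293]
J6: z=[-0.6050, -0.3713, -0.7043] o=[0.6100, -0.1961, 0.2528] → [0.0585, 0.1533, -0.1311, -0.6050, -0.3713, -0.7043]
V = J·q̇ = [0.0582, -0.0532, 0.0762, -0.4490, -0.1734, 0.6835]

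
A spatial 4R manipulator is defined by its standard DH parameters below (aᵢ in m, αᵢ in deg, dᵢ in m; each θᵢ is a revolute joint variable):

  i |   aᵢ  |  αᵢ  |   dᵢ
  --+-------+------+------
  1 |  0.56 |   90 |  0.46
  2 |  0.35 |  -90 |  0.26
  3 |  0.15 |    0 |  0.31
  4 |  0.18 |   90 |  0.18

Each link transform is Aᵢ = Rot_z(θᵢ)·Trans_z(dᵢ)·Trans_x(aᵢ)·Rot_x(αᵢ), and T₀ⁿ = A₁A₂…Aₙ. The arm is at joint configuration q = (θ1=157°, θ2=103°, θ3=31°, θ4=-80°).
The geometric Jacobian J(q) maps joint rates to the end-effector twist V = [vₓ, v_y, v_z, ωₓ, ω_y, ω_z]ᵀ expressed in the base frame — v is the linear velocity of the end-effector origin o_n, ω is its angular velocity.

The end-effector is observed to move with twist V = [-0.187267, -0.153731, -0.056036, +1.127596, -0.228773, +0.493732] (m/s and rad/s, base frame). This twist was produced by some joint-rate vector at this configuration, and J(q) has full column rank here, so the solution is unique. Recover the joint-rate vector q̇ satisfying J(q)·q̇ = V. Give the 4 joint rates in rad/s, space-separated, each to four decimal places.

0.7540 0.2300 0.9100 0.2470

o_n = [0.1720, 0.2731, 0.9311]
J₁: ẑ×o_n = [-0.2731, 0.1720, 0.0000], ω = ẑ
J2: z=[0.3907, 0.9205, 0.0000] o=[-0.5155, 0.2188, 0.4600] → [0.4337, -0.1841, -0.6117, 0.3907, 0.9205, 0.0000]
J3: z=[0.8969, -0.3807, -0.2250] o=[-0.3414, 0.4274, 0.8010] → [-0.0842, -0.2322, 0.0571, 0.8969, -0.3807, -0.2250]
J4: z=[0.8969, -0.3807, -0.2250] o=[-0.0669, 0.2269, 0.8566] → [-0.0180, -0.1206, 0.1324, 0.8969, -0.3807, -0.2250]
q̇ = J⁺·V = [0.7540, 0.2300, 0.9100, 0.2470]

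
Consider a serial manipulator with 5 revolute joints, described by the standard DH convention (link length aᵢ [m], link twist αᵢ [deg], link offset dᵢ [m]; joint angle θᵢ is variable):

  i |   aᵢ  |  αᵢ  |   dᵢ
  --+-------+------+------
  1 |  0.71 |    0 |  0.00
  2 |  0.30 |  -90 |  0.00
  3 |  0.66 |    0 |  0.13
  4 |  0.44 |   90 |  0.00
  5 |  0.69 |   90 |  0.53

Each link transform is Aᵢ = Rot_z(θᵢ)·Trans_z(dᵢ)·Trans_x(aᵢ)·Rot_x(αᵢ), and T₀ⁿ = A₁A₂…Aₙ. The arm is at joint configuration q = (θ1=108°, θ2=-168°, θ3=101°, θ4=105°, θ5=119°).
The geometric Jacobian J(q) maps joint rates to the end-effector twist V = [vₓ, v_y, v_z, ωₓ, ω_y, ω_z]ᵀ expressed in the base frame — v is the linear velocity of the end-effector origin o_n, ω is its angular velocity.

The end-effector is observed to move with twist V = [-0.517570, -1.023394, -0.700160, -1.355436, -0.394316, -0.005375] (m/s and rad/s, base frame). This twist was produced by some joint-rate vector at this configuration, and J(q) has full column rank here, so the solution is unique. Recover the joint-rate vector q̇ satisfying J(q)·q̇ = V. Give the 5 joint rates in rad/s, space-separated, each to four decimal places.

o_n = [0.3393, 1.1746, -1.0780]
J₁: ẑ×o_n = [-1.1746, 0.3393, 0.0000], ω = ẑ
J2: z=[0.0000, 0.0000, 1.0000] o=[-0.2194, 0.6753, 0.0000] → [-0.4993, 0.5587, 0.0000, 0.0000, 0.0000, 1.0000]
J3: z=[0.8660, 0.5000, 0.0000] o=[-0.0694, 0.4154, 0.0000] → [-0.5390, 0.9336, 0.4531, 0.8660, 0.5000, 0.0000]
J4: z=[0.8660, 0.5000, 0.0000] o=[-0.0198, 0.5895, -0.6479] → [-0.2151, 0.3725, 0.3271, 0.8660, 0.5000, 0.0000]
J5: z=[-0.2192, 0.3796, -0.8988] o=[-0.2175, 0.9320, -0.4550] → [-0.0185, -0.6370, -0.2646, -0.2192, 0.3796, -0.8988]
q̇ = J⁺·V = [0.8620, -0.1780, -0.3870, -0.9840, 0.7670]

0.8620 -0.1780 -0.3870 -0.9840 0.7670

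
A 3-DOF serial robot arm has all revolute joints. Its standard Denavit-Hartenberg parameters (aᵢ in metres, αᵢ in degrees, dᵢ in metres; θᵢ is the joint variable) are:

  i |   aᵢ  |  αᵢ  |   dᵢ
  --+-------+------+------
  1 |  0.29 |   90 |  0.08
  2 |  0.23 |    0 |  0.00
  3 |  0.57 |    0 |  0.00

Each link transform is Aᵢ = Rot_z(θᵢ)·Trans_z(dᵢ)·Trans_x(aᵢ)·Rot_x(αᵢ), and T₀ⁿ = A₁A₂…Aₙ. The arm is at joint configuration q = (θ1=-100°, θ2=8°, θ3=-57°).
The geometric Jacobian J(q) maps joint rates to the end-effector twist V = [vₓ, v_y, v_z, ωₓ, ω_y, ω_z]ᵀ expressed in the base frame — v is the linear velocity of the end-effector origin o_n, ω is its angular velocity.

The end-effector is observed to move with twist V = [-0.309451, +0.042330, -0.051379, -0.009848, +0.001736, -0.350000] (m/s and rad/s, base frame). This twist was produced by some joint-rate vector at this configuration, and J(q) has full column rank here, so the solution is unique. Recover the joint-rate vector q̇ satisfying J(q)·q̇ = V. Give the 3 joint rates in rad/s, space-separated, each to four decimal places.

-0.3500 -0.2420 0.2520

o_n = [-0.1548, -0.8782, -0.3182]
J₁: ẑ×o_n = [0.8782, -0.1548, 0.0000], ω = ẑ
J2: z=[-0.9848, 0.1736, 0.0000] o=[-0.0504, -0.2856, 0.0800] → [-0.0691, -0.3921, 0.6017, -0.9848, 0.1736, 0.0000]
J3: z=[-0.9848, 0.1736, 0.0000] o=[-0.0899, -0.5099, 0.1120] → [-0.0747, -0.4236, 0.3740, -0.9848, 0.1736, 0.0000]
q̇ = J⁺·V = [-0.3500, -0.2420, 0.2520]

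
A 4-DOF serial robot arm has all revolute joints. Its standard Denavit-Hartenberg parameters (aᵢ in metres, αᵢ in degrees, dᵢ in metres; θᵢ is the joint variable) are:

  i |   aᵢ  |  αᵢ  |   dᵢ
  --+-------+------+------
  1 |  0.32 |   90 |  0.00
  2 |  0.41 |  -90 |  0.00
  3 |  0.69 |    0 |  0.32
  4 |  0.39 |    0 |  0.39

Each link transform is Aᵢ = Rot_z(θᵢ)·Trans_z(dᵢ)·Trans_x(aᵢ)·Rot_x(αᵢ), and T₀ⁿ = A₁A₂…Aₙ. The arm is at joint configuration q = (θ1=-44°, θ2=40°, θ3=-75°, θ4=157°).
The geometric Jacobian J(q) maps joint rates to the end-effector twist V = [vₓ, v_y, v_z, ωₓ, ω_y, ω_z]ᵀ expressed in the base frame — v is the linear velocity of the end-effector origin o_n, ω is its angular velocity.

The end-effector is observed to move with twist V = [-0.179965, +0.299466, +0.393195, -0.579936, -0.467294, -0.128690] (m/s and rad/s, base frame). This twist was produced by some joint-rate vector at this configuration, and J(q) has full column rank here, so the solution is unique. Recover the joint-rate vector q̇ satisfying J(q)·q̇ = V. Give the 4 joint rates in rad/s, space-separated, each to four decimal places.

o_n = [0.0614, -0.4490, 0.9571]
J₁: ẑ×o_n = [0.4490, 0.0614, -0.0000], ω = ẑ
J2: z=[-0.6947, -0.7193, 0.0000] o=[0.2302, -0.2223, 0.0000] → [-0.6885, 0.6649, 0.0361, -0.6947, -0.7193, 0.0000]
J3: z=[-0.4624, 0.4465, 0.7660] o=[0.4561, -0.4405, 0.2635] → [0.3162, 0.0184, 0.1802, -0.4624, 0.4465, 0.7660]
J4: z=[-0.4624, 0.4465, 0.7660] o=[-0.0564, -0.8720, 0.6235] → [-0.1751, 0.2446, -0.2482, -0.4624, 0.4465, 0.7660]
q̇ = J⁺·V = [-0.2390, 0.7390, 0.9390, -0.7950]

-0.2390 0.7390 0.9390 -0.7950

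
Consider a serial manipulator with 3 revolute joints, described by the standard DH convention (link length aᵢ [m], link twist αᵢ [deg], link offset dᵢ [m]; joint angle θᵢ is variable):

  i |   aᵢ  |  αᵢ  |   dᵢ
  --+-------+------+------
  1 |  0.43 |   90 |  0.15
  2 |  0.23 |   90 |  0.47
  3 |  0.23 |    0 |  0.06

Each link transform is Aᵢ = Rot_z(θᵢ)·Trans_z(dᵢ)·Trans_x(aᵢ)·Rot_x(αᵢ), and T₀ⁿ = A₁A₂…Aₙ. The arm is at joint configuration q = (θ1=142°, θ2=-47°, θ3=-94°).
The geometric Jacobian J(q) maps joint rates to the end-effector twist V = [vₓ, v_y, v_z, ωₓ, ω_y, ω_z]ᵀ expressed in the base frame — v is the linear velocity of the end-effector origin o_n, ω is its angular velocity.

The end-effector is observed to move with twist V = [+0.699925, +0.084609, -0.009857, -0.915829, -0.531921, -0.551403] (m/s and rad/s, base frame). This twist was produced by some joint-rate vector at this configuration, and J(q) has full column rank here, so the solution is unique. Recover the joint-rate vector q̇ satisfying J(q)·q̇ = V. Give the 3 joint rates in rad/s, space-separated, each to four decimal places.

o_n = [-0.2711, 0.5171, -0.0474]
J₁: ẑ×o_n = [-0.5171, -0.2711, 0.0000], ω = ẑ
J2: z=[0.6157, 0.7880, 0.0000] o=[-0.3388, 0.2647, 0.1500] → [-0.1556, 0.1215, 0.1020, 0.6157, 0.7880, 0.0000]
J3: z=[0.5763, -0.4503, -0.6820] o=[-0.1731, 0.7317, -0.0182] → [-0.1332, 0.0837, -0.1678, 0.5763, -0.4503, -0.6820]
q̇ = J⁺·V = [-0.9190, -0.9830, -0.5390]

-0.9190 -0.9830 -0.5390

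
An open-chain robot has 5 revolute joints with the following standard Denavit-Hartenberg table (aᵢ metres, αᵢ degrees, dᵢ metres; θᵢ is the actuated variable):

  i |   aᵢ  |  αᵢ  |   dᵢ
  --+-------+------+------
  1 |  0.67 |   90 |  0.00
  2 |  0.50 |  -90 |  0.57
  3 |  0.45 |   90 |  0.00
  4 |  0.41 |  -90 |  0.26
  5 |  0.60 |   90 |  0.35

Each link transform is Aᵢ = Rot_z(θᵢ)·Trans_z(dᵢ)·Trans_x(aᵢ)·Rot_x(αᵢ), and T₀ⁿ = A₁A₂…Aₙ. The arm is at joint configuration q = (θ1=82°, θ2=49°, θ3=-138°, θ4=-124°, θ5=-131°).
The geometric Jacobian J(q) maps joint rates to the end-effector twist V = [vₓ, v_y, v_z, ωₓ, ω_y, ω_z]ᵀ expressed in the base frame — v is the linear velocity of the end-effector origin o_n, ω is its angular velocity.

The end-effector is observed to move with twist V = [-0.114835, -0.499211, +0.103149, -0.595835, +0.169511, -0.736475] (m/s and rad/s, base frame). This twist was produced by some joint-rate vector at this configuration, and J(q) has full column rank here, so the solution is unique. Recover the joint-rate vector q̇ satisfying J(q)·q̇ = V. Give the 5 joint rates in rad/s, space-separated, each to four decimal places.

-0.4100 -0.3870 -0.2850 0.2960 -0.0120

o_n = [0.5920, 0.4082, -0.5299]
J₁: ẑ×o_n = [-0.4082, 0.5920, 0.0000], ω = ẑ
J2: z=[0.9903, -0.1392, 0.0000] o=[0.0932, 0.6635, 0.0000] → [0.0738, 0.5248, -0.1833, 0.9903, -0.1392, 0.0000]
J3: z=[-0.1050, -0.7474, 0.6561] o=[0.7034, 0.9090, 0.3774] → [1.0066, -0.1684, -0.0306, -0.1050, -0.7474, 0.6561]
J4: z=[-0.7970, -0.3313, -0.5050] o=[0.9710, 0.6498, 0.1250] → [0.0950, -0.3306, 0.0670, -0.7970, -0.3313, -0.5050]
J5: z=[0.5518, -0.0595, -0.8318] o=[0.6631, 0.9498, -0.1007] → [-0.4249, 0.2960, -0.3031, 0.5518, -0.0595, -0.8318]
q̇ = J⁺·V = [-0.4100, -0.3870, -0.2850, 0.2960, -0.0120]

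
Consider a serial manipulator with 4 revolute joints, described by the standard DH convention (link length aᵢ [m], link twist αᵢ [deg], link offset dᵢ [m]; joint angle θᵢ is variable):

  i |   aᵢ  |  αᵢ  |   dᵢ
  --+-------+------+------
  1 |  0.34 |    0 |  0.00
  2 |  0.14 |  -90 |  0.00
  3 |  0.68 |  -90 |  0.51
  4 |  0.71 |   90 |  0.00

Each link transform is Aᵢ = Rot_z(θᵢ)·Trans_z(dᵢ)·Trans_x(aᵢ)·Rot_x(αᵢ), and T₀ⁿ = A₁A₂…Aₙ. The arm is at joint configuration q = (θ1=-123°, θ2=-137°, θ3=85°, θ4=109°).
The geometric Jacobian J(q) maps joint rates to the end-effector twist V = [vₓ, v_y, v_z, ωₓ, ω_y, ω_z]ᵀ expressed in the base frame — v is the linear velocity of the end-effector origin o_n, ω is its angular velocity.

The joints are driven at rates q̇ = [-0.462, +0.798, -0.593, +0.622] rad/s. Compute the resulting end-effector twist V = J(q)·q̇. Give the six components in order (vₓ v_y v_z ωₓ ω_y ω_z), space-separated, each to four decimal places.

-0.3817 0.3288 0.4392 0.6916 -0.5072 0.2818

o_n = [-0.0574, -0.0807, -0.4471]
J₁: ẑ×o_n = [0.0807, -0.0574, 0.0000], ω = ẑ
J2: z=[0.0000, 0.0000, 1.0000] o=[-0.1852, -0.2851, 0.0000] → [-0.2044, 0.1278, 0.0000, 0.0000, 0.0000, 1.0000]
J3: z=[-0.9848, -0.1736, 0.0000] o=[-0.2095, -0.1473, 0.0000] → [0.0776, -0.4403, -0.0391, -0.9848, -0.1736, 0.0000]
J4: z=[0.1730, -0.9811, -0.0872] o=[-0.7220, -0.1775, -0.6774] → [-0.2175, -0.0978, 0.6688, 0.1730, -0.9811, -0.0872]
V = J·q̇ = [-0.3817, 0.3288, 0.4392, 0.6916, -0.5072, 0.2818]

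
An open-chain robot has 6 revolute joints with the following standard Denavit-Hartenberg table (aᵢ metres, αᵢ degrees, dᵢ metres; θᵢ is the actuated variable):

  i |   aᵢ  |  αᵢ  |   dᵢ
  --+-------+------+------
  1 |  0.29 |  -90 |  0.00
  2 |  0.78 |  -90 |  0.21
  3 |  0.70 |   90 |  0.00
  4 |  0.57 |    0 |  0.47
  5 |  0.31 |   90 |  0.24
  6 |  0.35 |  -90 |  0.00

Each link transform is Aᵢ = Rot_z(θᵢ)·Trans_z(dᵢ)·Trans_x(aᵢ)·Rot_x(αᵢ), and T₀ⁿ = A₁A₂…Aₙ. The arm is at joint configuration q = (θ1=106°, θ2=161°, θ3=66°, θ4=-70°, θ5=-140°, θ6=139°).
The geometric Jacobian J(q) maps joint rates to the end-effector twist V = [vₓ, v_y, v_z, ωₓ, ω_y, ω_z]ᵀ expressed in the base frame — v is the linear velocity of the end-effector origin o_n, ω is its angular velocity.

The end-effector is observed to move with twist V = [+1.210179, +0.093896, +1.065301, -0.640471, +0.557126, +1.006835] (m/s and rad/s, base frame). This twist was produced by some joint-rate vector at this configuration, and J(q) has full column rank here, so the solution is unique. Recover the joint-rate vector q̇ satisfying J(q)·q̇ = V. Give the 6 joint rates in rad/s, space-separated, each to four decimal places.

0.3830 0.5540 0.8300 -0.4420 -0.3960 -0.5450

o_n = [0.5735, -1.3139, -1.1314]
J₁: ẑ×o_n = [1.3139, 0.5735, -0.0000], ω = ẑ
J2: z=[-0.9613, -0.2756, 0.0000] o=[-0.0799, 0.2788, 0.0000] → [0.3119, -1.0876, 1.7111, -0.9613, -0.2756, 0.0000]
J3: z=[0.0897, -0.3130, 0.9455] o=[-0.0785, -0.4881, -0.2539] → [1.0555, 0.6952, 0.1299, 0.0897, -0.3130, 0.9455]
J4: z=[-0.1529, -0.9424, -0.2974] o=[0.6104, -0.5706, -0.3466] → [0.5185, -0.1090, 0.0789, -0.1529, -0.9424, -0.2974]
J5: z=[-0.1529, -0.9424, -0.2974] o=[0.6823, -0.8689, -1.0187] → [-0.0261, 0.0151, -0.0345, -0.1529, -0.9424, -0.2974]
J6: z=[0.5698, -0.3300, 0.7526] o=[0.3953, -1.1119, -0.9080] → [0.2258, 0.2614, -0.0563, 0.5698, -0.3300, 0.7526]
q̇ = J⁺·V = [0.3830, 0.5540, 0.8300, -0.4420, -0.3960, -0.5450]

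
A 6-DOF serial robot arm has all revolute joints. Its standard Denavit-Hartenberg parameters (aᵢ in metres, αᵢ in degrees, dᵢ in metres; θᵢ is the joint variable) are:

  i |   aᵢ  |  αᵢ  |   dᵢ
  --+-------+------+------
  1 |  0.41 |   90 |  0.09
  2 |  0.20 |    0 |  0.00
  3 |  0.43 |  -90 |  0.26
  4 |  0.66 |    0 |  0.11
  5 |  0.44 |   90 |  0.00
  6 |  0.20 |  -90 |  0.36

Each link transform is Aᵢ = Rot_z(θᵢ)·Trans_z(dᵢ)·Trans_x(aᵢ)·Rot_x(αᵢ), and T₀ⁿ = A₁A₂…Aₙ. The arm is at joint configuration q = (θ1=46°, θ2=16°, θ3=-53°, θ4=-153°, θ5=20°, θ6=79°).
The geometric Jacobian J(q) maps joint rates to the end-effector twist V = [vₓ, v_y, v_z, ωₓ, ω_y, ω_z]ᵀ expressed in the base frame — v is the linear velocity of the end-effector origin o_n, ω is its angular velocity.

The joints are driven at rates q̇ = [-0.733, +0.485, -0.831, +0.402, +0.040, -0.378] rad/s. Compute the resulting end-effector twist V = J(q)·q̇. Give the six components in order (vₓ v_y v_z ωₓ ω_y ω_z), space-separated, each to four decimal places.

o_n = [0.6093, -0.3247, 0.8396]
J₁: ẑ×o_n = [0.3247, 0.6093, -0.0000], ω = ẑ
J2: z=[0.7193, -0.6947, 0.0000] o=[0.2848, 0.2949, 0.0900] → [-0.5207, -0.5392, -0.2203, 0.7193, -0.6947, 0.0000]
J3: z=[0.7193, -0.6947, 0.0000] o=[0.4184, 0.4332, 0.1451] → [-0.4824, -0.4996, -0.4126, 0.7193, -0.6947, 0.0000]
J4: z=[0.4181, 0.4329, 0.7986] o=[0.8439, 0.4996, -0.1137] → [1.0710, -0.5859, -0.2430, 0.4181, 0.4329, 0.7986]
J5: z=[0.4181, 0.4329, 0.7986] o=[0.7792, 0.0013, 0.3281] → [0.4818, -0.3496, -0.0627, 0.4181, 0.4329, 0.7986]
J6: z=[-0.8963, 0.0536, 0.4401] o=[0.8442, -0.3946, 0.5087] → [-0.0131, 0.1932, -0.0501, -0.8963, 0.0536, 0.4401]
V = J·q̇ = [0.3651, -0.6155, 0.1547, 0.2747, 0.4114, -0.5464]

0.3651 -0.6155 0.1547 0.2747 0.4114 -0.5464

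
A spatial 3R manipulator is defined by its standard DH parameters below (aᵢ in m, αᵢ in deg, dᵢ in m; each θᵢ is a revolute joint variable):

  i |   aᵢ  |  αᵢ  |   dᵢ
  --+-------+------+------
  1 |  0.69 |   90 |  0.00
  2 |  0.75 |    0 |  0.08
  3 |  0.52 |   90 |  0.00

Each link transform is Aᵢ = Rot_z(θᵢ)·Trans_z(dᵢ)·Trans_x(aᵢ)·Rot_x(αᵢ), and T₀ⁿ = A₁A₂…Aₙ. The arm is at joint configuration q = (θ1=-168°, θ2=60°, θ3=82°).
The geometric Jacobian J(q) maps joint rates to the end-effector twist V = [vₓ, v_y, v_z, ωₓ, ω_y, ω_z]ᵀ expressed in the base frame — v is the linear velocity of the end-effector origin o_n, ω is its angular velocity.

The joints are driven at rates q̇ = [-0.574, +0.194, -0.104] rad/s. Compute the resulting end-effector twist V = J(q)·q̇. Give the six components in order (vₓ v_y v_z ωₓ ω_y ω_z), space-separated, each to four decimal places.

o_n = [-0.6575, -0.0580, 0.9697]
J₁: ẑ×o_n = [0.0580, -0.6575, 0.0000], ω = ẑ
J2: z=[-0.2079, 0.9781, 0.0000] o=[-0.6749, -0.1435, 0.0000] → [0.9485, 0.2016, -0.0348, -0.2079, 0.9781, 0.0000]
J3: z=[-0.2079, 0.9781, 0.0000] o=[-1.0584, -0.1432, 0.6495] → [0.3131, 0.0666, -0.4098, -0.2079, 0.9781, 0.0000]
V = J·q̇ = [0.1182, 0.4096, 0.0359, -0.0187, 0.0880, -0.5740]

0.1182 0.4096 0.0359 -0.0187 0.0880 -0.5740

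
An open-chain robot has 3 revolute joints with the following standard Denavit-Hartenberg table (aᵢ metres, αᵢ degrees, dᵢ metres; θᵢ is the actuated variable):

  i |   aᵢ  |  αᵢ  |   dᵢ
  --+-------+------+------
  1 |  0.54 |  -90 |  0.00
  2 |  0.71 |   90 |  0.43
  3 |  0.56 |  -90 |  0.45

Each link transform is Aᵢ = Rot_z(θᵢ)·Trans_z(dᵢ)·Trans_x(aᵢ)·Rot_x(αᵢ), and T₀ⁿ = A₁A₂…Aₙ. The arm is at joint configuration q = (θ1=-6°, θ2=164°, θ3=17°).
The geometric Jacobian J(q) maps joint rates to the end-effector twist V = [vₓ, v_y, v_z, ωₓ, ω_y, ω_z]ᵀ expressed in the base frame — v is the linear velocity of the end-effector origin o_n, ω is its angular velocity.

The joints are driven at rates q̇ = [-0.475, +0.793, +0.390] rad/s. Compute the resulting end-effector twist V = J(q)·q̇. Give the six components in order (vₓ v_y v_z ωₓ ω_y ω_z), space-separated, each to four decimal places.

o_n = [-0.4683, 0.6462, -0.7759]
J₁: ẑ×o_n = [-0.6462, -0.4683, 0.0000], ω = ẑ
J2: z=[0.1045, 0.9945, 0.0000] o=[0.5370, -0.0564, 0.0000] → [-0.7716, 0.0811, 1.0732, 0.1045, 0.9945, 0.0000]
J3: z=[0.2741, -0.0288, -0.9613] o=[-0.0968, 0.4425, -0.1957] → [0.2125, 0.5161, 0.0451, 0.2741, -0.0288, -0.9613]
V = J·q̇ = [-0.2221, 0.4880, 0.8687, 0.1898, 0.7774, -0.8499]

-0.2221 0.4880 0.8687 0.1898 0.7774 -0.8499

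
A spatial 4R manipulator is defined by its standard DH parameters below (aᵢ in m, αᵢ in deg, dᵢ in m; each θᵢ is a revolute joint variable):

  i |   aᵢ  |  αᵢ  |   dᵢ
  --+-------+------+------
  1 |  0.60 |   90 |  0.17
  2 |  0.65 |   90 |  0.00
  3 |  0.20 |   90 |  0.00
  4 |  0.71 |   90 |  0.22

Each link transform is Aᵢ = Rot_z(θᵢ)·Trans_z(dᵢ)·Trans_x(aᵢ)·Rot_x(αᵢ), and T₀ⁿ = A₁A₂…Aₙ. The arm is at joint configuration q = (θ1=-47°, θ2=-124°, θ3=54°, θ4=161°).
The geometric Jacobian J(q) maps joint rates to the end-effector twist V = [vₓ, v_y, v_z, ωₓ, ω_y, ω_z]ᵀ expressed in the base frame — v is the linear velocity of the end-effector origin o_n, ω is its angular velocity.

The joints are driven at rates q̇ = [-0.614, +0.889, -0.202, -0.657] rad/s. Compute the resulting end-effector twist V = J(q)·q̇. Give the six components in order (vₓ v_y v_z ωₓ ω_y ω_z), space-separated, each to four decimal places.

o_n = [0.4418, 0.2749, -0.1575]
J₁: ẑ×o_n = [-0.2749, 0.4418, 0.0000], ω = ẑ
J2: z=[-0.7314, -0.6820, 0.0000] o=[0.4092, -0.4388, 0.1700] → [0.2234, -0.2395, -0.4997, -0.7314, -0.6820, 0.0000]
J3: z=[-0.5654, 0.6063, 0.5592] o=[0.1613, -0.1730, -0.3689] → [-0.1223, 0.2764, -0.4233, -0.5654, 0.6063, 0.5592]
J4: z=[0.1213, 0.7317, -0.6707] o=[-0.0019, -0.2353, -0.4663] → [0.5681, -0.3351, -0.2628, 0.1213, 0.7317, -0.6707]
V = J·q̇ = [0.0188, -0.3199, -0.1861, -0.6157, -1.2095, -0.2863]

0.0188 -0.3199 -0.1861 -0.6157 -1.2095 -0.2863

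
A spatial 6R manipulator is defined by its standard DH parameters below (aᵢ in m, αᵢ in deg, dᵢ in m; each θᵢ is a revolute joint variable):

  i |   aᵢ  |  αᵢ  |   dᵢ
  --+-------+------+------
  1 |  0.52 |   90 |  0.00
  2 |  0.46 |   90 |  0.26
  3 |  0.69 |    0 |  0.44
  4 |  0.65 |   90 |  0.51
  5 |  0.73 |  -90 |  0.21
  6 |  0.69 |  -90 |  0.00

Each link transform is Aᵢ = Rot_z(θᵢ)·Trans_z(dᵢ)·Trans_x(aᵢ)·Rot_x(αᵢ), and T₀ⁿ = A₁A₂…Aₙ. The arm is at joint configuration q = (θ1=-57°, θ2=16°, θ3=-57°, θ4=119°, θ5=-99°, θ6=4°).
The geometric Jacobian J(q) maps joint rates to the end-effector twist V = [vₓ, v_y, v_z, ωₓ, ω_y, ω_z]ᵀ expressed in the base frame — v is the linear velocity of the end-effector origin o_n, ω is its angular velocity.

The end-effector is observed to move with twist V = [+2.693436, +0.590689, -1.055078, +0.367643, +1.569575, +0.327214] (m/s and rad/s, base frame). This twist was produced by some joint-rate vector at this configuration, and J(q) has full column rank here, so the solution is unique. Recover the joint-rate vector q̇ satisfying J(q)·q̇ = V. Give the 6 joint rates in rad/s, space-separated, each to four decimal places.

o_n = [0.8471, -1.2739, 0.7586]
J₁: ẑ×o_n = [1.2739, 0.8471, -0.0000], ω = ẑ
J2: z=[-0.8387, -0.5446, 0.0000] o=[0.2832, -0.4361, 0.0000] → [-0.4131, 0.6362, 1.0097, -0.8387, -0.5446, 0.0000]
J3: z=[0.1501, -0.2312, -0.9613] o=[0.3060, -0.9486, 0.1268] → [-0.4588, -0.6150, 0.0763, 0.1501, -0.2312, -0.9613]
J4: z=[0.1501, -0.2312, -0.9613] o=[1.0541, -1.0381, -0.1926] → [-0.4466, 0.0562, -0.0832, 0.1501, -0.2312, -0.9613]
J5: z=[0.8560, -0.4561, 0.2434] o=[0.8091, -1.7145, -0.5987] → [-0.7263, -1.1526, 0.3946, 0.8560, -0.4561, 0.2434]
J6: z=[-0.5121, -0.8126, 0.2782] o=[0.9371, -1.5455, 0.1307] → [-0.5858, 0.2965, -0.2122, -0.5121, -0.8126, 0.2782]
q̇ = J⁺·V = [0.9450, -0.9360, 0.7900, -0.6280, -0.9910, -0.7940]

0.9450 -0.9360 0.7900 -0.6280 -0.9910 -0.7940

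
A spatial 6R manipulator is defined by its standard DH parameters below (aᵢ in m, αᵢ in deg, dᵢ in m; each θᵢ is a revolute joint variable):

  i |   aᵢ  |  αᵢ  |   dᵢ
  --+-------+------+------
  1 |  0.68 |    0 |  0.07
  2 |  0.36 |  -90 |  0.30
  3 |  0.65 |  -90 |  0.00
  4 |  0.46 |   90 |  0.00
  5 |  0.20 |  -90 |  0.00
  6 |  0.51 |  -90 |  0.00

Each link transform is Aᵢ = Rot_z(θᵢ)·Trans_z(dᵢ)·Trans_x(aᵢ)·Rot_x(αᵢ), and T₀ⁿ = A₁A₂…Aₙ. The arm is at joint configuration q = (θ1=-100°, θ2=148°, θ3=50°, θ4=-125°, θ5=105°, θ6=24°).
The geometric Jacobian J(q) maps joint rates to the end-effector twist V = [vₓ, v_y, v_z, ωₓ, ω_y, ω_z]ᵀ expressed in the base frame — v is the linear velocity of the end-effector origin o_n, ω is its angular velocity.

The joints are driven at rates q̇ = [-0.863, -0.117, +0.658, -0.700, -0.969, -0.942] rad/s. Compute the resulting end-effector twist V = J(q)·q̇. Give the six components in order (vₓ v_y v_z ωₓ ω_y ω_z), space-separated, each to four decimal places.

-1.2876 -0.7783 0.5357 -1.1052 1.7005 -0.8950

o_n = [-0.1887, -0.2182, -0.5452]
J₁: ẑ×o_n = [0.2182, -0.1887, 0.0000], ω = ẑ
J2: z=[0.0000, 0.0000, 1.0000] o=[-0.1181, -0.6697, 0.0700] → [-0.4515, -0.0707, 0.0000, 0.0000, 0.0000, 1.0000]
J3: z=[-0.7431, 0.6691, 0.0000] o=[0.1228, -0.4021, 0.3700] → [-0.6124, -0.6801, 0.0718, -0.7431, 0.6691, 0.0000]
J4: z=[-0.5126, -0.5693, -0.6428] o=[0.4024, -0.0916, -0.1279] → [0.1562, 0.1661, -0.2716, -0.5126, -0.5693, -0.6428]
J5: z=[0.0739, -0.7751, 0.6275] o=[0.0089, 0.0345, 0.0742] → [0.6386, -0.0782, -0.1718, 0.0739, -0.7751, 0.6275]
J6: z=[0.9590, -0.1174, -0.2580] o=[-0.0459, -0.0897, -0.0727] → [0.0223, 0.4899, -0.1400, 0.9590, -0.1174, -0.2580]
V = J·q̇ = [-1.2876, -0.7783, 0.5357, -1.1052, 1.7005, -0.8950]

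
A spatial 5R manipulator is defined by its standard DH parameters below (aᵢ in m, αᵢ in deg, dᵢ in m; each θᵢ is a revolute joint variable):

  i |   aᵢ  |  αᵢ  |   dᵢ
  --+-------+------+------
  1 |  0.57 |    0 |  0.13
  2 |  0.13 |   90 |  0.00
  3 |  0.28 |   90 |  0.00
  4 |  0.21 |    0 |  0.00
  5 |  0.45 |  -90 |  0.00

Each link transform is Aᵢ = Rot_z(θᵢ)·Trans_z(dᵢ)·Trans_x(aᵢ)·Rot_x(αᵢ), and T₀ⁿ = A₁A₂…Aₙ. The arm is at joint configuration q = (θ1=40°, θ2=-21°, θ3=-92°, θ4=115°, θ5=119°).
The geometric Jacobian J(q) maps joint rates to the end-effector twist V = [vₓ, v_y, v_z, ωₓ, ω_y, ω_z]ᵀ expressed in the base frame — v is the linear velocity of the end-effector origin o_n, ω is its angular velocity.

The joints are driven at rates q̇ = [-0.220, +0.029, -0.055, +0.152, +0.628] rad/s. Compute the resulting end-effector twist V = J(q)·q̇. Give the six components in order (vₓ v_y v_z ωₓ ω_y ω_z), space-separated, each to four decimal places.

o_n = [0.5054, 0.5738, 0.2032]
J₁: ẑ×o_n = [-0.5738, 0.5054, 0.0000], ω = ẑ
J2: z=[0.0000, 0.0000, 1.0000] o=[0.4366, 0.3664, 0.1300] → [-0.2074, 0.0688, 0.0000, 0.0000, 0.0000, 1.0000]
J3: z=[0.3256, -0.9455, 0.0000] o=[0.5596, 0.4087, 0.1300] → [-0.0692, -0.0238, 0.0026, 0.3256, -0.9455, 0.0000]
J4: z=[-0.9449, -0.3254, 0.0349] o=[0.5503, 0.4055, -0.1498] → [-0.1207, 0.3320, -0.1736, -0.9449, -0.3254, 0.0349]
J5: z=[-0.9449, -0.3254, 0.0349] o=[0.6152, 0.2266, -0.0611] → [-0.0981, 0.2460, -0.3638, -0.9449, -0.3254, 0.0349]
V = J·q̇ = [0.0441, 0.0970, -0.2550, -0.7550, -0.2018, -0.1638]

0.0441 0.0970 -0.2550 -0.7550 -0.2018 -0.1638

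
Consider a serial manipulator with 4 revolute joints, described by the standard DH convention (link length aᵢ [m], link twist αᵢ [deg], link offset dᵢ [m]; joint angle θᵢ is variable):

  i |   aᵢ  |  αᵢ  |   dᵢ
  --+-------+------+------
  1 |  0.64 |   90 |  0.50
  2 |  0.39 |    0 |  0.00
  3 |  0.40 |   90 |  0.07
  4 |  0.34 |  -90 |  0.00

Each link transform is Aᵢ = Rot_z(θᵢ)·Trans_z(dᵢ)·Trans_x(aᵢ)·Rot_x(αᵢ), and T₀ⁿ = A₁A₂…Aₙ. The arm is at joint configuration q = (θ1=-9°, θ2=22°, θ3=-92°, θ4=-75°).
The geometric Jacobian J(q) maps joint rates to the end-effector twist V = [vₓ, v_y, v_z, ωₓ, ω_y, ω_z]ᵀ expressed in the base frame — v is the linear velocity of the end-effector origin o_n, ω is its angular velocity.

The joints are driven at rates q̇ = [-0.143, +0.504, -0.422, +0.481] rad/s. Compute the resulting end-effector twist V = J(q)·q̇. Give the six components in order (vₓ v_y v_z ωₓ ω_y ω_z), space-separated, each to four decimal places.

o_n = [1.1945, 0.0724, 0.1875]
J₁: ẑ×o_n = [-0.0724, 1.1945, 0.0000], ω = ẑ
J2: z=[-0.1564, -0.9877, 0.0000] o=[0.6321, -0.1001, 0.5000] → [0.3086, -0.0489, 0.5285, -0.1564, -0.9877, 0.0000]
J3: z=[-0.1564, -0.9877, 0.0000] o=[0.9893, -0.1567, 0.6461] → [0.4529, -0.0717, 0.1669, -0.1564, -0.9877, 0.0000]
J4: z=[-0.9281, 0.1470, -0.3420] o=[1.1134, -0.2472, 0.2702] → [0.0972, -0.1045, -0.3086, -0.9281, 0.1470, -0.3420]
V = J·q̇ = [0.0215, -0.2154, 0.0475, -0.4593, -0.0103, -0.3075]

0.0215 -0.2154 0.0475 -0.4593 -0.0103 -0.3075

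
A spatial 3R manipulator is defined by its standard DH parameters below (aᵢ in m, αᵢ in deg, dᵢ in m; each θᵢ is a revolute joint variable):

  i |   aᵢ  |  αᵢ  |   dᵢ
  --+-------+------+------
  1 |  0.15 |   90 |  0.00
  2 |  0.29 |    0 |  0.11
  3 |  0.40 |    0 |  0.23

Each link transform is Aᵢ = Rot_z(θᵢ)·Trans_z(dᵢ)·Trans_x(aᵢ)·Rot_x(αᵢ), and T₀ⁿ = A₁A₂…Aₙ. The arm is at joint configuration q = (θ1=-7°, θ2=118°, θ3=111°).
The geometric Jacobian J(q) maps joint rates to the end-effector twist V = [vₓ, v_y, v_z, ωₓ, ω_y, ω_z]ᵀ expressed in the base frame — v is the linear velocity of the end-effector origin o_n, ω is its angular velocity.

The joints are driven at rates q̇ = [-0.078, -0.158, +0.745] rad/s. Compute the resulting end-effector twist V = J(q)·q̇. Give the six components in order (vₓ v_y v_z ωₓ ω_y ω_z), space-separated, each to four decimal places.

0.1921 -0.0041 -0.1325 -0.0715 -0.5826 -0.0780

o_n = [-0.2882, -0.3072, -0.0458]
J₁: ẑ×o_n = [0.3072, -0.2882, 0.0000], ω = ẑ
J2: z=[-0.1219, -0.9925, 0.0000] o=[0.1489, -0.0183, 0.0000] → [0.0455, -0.0056, -0.3986, -0.1219, -0.9925, 0.0000]
J3: z=[-0.1219, -0.9925, 0.0000] o=[0.0003, -0.1109, 0.2561] → [0.2996, -0.0368, -0.2624, -0.1219, -0.9925, 0.0000]
V = J·q̇ = [0.1921, -0.0041, -0.1325, -0.0715, -0.5826, -0.0780]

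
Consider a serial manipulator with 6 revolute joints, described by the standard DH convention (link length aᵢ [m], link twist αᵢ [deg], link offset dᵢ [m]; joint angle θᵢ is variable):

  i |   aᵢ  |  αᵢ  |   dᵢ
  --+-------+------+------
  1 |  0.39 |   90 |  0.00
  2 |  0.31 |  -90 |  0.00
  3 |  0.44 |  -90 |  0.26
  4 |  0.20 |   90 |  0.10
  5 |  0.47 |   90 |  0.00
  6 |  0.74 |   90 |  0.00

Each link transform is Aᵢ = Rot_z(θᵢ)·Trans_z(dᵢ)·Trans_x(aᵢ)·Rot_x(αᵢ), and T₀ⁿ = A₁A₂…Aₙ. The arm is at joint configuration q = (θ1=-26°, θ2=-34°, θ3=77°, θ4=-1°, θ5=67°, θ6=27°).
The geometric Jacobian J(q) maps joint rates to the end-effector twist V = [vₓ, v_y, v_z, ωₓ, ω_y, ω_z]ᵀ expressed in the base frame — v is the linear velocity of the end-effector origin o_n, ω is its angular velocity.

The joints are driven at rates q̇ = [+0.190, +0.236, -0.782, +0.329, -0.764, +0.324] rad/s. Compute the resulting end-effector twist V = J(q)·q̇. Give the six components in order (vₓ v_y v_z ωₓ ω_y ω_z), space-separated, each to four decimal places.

1.4801 0.9151 -0.9315 -0.8195 0.5255 -1.0162

o_n = [0.8112, 1.0553, 0.8156]
J₁: ẑ×o_n = [-1.0553, 0.8112, 0.0000], ω = ẑ
J2: z=[-0.4384, -0.8988, 0.0000] o=[0.3505, -0.1710, 0.0000] → [-0.7331, 0.3575, -0.1235, -0.4384, -0.8988, 0.0000]
J3: z=[0.5026, -0.2451, 0.8290] o=[0.5815, -0.2836, -0.1733] → [-1.3524, -0.3066, 0.7292, 0.5026, -0.2451, 0.8290]
J4: z=[-0.6274, 0.5563, 0.5449] o=[0.9739, 0.0020, -0.0131] → [-0.1129, 0.4313, -0.5704, -0.6274, 0.5563, 0.5449]
J5: z=[0.4921, -0.2590, 0.8311] o=[1.0318, 0.2156, 0.0191] → [-0.9042, -0.5754, 0.3561, 0.4921, -0.2590, 0.8311]
J6: z=[0.8006, 0.5095, -0.3153] o=[0.8712, 0.6012, 0.2344] → [0.4393, -0.4464, 0.3941, 0.8006, 0.5095, -0.3153]
V = J·q̇ = [1.4801, 0.9151, -0.9315, -0.8195, 0.5255, -1.0162]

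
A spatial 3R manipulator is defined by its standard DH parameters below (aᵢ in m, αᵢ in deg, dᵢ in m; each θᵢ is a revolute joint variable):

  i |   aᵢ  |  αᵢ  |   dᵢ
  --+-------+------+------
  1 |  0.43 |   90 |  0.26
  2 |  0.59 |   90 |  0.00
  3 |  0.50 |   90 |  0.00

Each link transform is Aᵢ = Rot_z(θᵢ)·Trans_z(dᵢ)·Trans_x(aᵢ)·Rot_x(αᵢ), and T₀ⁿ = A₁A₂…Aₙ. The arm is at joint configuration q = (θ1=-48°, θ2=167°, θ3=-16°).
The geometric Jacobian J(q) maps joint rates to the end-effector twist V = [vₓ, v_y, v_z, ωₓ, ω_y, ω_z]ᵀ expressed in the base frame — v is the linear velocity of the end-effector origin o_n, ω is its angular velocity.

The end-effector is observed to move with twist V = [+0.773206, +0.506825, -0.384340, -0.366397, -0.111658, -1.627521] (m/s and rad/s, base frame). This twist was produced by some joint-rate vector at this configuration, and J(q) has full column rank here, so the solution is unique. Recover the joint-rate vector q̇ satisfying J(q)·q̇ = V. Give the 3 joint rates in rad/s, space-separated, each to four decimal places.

-0.9250 0.3470 -0.7210

o_n = [-0.3079, 0.5479, 0.5008]
J₁: ẑ×o_n = [-0.5479, -0.3079, 0.0000], ω = ẑ
J2: z=[-0.7431, -0.6691, 0.0000] o=[0.2877, -0.3196, 0.2600] → [-0.1612, 0.1790, -1.0432, -0.7431, -0.6691, 0.0000]
J3: z=[0.1505, -0.1672, 0.9744] o=[-0.0969, 0.1077, 0.3927] → [-0.4470, -0.2218, 0.0310, 0.1505, -0.1672, 0.9744]
q̇ = J⁺·V = [-0.9250, 0.3470, -0.7210]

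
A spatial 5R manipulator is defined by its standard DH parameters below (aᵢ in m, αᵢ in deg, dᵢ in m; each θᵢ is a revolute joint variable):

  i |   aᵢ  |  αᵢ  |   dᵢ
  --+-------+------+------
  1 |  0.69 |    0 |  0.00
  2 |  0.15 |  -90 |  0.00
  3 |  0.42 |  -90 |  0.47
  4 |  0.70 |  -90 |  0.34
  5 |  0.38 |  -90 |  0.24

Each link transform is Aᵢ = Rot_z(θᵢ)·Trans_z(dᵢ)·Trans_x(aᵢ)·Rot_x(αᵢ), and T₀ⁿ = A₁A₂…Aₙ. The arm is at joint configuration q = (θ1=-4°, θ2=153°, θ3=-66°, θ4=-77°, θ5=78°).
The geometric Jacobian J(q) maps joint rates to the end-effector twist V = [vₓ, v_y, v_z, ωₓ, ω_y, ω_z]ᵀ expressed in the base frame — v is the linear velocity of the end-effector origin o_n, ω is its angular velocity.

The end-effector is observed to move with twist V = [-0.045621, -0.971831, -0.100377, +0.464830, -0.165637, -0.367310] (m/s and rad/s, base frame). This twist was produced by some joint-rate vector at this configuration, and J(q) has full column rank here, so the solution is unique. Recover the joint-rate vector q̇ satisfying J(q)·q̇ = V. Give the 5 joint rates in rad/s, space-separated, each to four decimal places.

o_n = [-0.3097, -0.8193, 0.7703]
J₁: ẑ×o_n = [0.8193, -0.3097, 0.0000], ω = ẑ
J2: z=[0.0000, 0.0000, 1.0000] o=[0.6883, -0.0481, 0.0000] → [0.7712, -0.9980, 0.0000, 0.0000, 0.0000, 1.0000]
J3: z=[-0.5150, -0.8572, 0.0000] o=[0.5597, 0.0291, 0.0000] → [-0.6603, 0.3967, -0.3083, -0.5150, -0.8572, 0.0000]
J4: z=[-0.7831, 0.4705, -0.4067] o=[0.1712, -0.2858, 0.3837] → [-0.0351, 0.4984, 0.6441, -0.7831, 0.4705, -0.4067]
J5: z=[-0.2238, 0.3969, 0.8901] o=[-0.5012, -0.6774, 0.3893] → [0.2775, 0.2558, -0.0442, -0.2238, 0.3969, 0.8901]
q̇ = J⁺·V = [-0.8880, 0.8770, -0.2180, -0.2970, -0.5360]

-0.8880 0.8770 -0.2180 -0.2970 -0.5360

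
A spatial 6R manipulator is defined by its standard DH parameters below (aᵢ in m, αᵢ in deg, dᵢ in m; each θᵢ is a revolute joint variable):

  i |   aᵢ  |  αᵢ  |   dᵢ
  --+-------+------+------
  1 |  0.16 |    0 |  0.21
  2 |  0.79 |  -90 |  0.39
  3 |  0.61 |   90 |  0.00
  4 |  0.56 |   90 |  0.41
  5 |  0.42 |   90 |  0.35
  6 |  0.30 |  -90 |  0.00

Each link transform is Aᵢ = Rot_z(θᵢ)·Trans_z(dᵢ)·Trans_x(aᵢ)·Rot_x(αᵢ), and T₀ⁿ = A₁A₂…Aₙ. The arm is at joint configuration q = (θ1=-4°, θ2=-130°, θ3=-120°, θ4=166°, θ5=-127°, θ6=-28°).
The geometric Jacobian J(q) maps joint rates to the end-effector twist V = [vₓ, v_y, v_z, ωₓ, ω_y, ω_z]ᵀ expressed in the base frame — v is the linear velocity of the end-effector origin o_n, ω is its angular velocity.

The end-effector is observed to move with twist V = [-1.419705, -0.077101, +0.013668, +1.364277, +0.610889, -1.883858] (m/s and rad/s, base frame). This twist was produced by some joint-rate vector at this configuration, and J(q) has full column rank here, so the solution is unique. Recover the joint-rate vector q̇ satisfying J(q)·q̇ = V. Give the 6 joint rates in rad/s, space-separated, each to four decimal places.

-0.8480 -0.9940 0.5220 0.7480 0.1930 0.7880

o_n = [-0.1202, -0.6446, 1.1164]
J₁: ẑ×o_n = [0.6446, -0.1202, 0.0000], ω = ẑ
J2: z=[0.0000, 0.0000, 1.0000] o=[0.1596, -0.0112, 0.2100] → [0.6334, -0.2798, 0.0000, 0.0000, 0.0000, 1.0000]
J3: z=[0.7193, -0.6947, 0.0000] o=[-0.3892, -0.5794, 0.6000] → [-0.3587, -0.3714, 0.1400, 0.7193, -0.6947, 0.0000]
J4: z=[0.6016, 0.6230, -0.5000] o=[-0.1773, -0.3600, 1.1283] → [-0.1497, -0.0214, -0.2067, 0.6016, 0.6230, -0.5000]
J5: z=[0.7820, -0.5870, 0.2095] o=[-0.0219, -0.3942, 0.4527] → [-0.3371, -0.5396, -0.2535, 0.7820, -0.5870, 0.2095]
J6: z=[0.4922, 0.7878, 0.3702] o=[0.0912, -0.6779, 0.9061] → [0.1533, -0.1817, 0.1830, 0.4922, 0.7878, 0.3702]
q̇ = J⁺·V = [-0.8480, -0.9940, 0.5220, 0.7480, 0.1930, 0.7880]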